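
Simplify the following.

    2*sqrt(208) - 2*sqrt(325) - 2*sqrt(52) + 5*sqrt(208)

14*sqrt(13)

2*sqrt(208) = 8*sqrt(13); 2*sqrt(325) = 10*sqrt(13); 2*sqrt(52) = 4*sqrt(13); 5*sqrt(208) = 20*sqrt(13)
Combine: (8 - 10 - 4 + 20)·sqrt(13) = 14*sqrt(13)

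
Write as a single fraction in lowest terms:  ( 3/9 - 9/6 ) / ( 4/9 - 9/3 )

Numerator: 3/9 - 9/6 = -7/6
Denominator: 4/9 - 9/3 = -23/9
Divide: (-7/6) · (-9/23) = 21/46

21/46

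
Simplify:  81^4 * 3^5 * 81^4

3^37

81^4 = 3^16; 3^5 = 3^5; 81^4 = 3^16
Combine exponents: 3^37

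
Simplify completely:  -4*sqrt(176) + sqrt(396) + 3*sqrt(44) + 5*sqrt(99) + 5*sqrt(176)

31*sqrt(11)

4*sqrt(176) = 16*sqrt(11); sqrt(396) = 6*sqrt(11); 3*sqrt(44) = 6*sqrt(11); 5*sqrt(99) = 15*sqrt(11); 5*sqrt(176) = 20*sqrt(11)
Combine: (-16 + 6 + 6 + 15 + 20)·sqrt(11) = 31*sqrt(11)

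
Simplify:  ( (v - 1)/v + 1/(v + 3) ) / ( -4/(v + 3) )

(-v^2 - 3*v + 3)/(4*v)

Numerator: (v - 1)/v + 1/(v + 3) = (v^2 + 3*v - 3)/(v^2 + 3*v)
Denominator: -4/(v + 3) = -4/(v + 3)
Divide: ((v^2 + 3*v - 3)/(v^2 + 3*v)) · (-v/4 - 3/4) = (-v^2 - 3*v + 3)/(4*v)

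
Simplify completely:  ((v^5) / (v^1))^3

v^12

Inside the bracket: v^4
Raise to the power 3: v^12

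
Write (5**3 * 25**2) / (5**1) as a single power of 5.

5**3 = 5**3; 25**2 = 5**4; 5**1 = 5**1
Combine exponents: 5**6

5**6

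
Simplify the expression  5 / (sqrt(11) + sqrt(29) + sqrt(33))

Group as (sqrt(11) + sqrt(33)) + sqrt(29); multiply by (sqrt(11) + sqrt(33)) - sqrt(29), then rationalise the remaining surd.

(-110*sqrt(87) + 35*sqrt(33) + 75*sqrt(29) + 255*sqrt(11))/1227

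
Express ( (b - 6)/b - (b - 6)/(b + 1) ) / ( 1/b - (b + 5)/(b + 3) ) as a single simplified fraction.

Numerator: (b - 6)/b - (b - 6)/(b + 1) = (b - 6)/(b² + b)
Denominator: 1/b - (b + 5)/(b + 3) = (-b² - 4*b + 3)/(b² + 3*b)
Divide: ((b - 6)/(b² + b)) · ((b² + 3*b)/(-b² - 4*b + 3)) = (-b² + 3*b + 18)/(b³ + 5*b² + b - 3)

(-b² + 3*b + 18)/(b³ + 5*b² + b - 3)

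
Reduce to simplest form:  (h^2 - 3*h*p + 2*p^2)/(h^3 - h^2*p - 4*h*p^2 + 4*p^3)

1/(h + 2*p)

Factor: h^2 - 3*h*p + 2*p^2 = (h - 2*p)*(h - p);  h^3 - h^2*p - 4*h*p^2 + 4*p^3 = (h - p)*(h + 2*p)*(h - 2*p)
Cancel the common factors (h - 2*p), (h - p).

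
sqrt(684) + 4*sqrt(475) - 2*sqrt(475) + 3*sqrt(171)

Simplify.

25*sqrt(19)

sqrt(684) = 6*sqrt(19); 4*sqrt(475) = 20*sqrt(19); 2*sqrt(475) = 10*sqrt(19); 3*sqrt(171) = 9*sqrt(19)
Combine: (6 + 20 - 10 + 9)·sqrt(19) = 25*sqrt(19)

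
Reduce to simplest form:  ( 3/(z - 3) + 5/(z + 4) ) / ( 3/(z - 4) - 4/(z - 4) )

Numerator: 3/(z - 3) + 5/(z + 4) = (8*z - 3)/(z^2 + z - 12)
Denominator: 3/(z - 4) - 4/(z - 4) = -1/(z - 4)
Divide: ((8*z - 3)/(z^2 + z - 12)) · (-z + 4) = (-8*z^2 + 35*z - 12)/(z^2 + z - 12)

(-8*z^2 + 35*z - 12)/(z^2 + z - 12)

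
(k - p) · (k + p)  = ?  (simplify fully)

k² - p²

Telescope via difference of squares: (k+p)(k-p) = k² - p².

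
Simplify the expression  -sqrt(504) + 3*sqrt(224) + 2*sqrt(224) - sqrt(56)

12*sqrt(14)

sqrt(504) = 6*sqrt(14); 3*sqrt(224) = 12*sqrt(14); 2*sqrt(224) = 8*sqrt(14); sqrt(56) = 2*sqrt(14)
Combine: (-6 + 12 + 8 - 2)·sqrt(14) = 12*sqrt(14)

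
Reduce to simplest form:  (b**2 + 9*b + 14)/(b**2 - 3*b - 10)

Factor: b**2 + 9*b + 14 = (b + 7)*(b + 2);  b**2 - 3*b - 10 = (b + 2)*(b - 5)
Cancel the common factor (b + 2).

(b + 7)/(b - 5)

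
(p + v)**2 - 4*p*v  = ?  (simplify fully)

Expanding gives p**2 - 2*p*v + v**2, a perfect square.

(p - v)**2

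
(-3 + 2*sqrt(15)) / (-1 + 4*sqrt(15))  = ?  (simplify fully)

Multiply numerator and denominator by -4*sqrt(15) - 1.
Denominator becomes -239; numerator becomes -117 + 10*sqrt(15).

(-10*sqrt(15) + 117)/239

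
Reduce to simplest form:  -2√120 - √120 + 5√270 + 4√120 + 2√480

2√120 = 4*√30; √120 = 2*√30; 5√270 = 15*√30; 4√120 = 8*√30; 2√480 = 8*√30
Combine: (-4 - 2 + 15 + 8 + 8)·√30 = 25*√30

25*√30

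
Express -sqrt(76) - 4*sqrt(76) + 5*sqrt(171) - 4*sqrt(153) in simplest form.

sqrt(76) = 2*sqrt(19); 4*sqrt(76) = 8*sqrt(19); 5*sqrt(171) = 15*sqrt(19); 4*sqrt(153) = 12*sqrt(17)

-12*sqrt(17) + 5*sqrt(19)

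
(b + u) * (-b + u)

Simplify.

-b^2 + u^2

(u+b)(u-b) = -b^2 + u^2.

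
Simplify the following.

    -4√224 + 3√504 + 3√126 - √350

6*√14

4√224 = 16*√14; 3√504 = 18*√14; 3√126 = 9*√14; √350 = 5*√14
Combine: (-16 + 18 + 9 - 5)·√14 = 6*√14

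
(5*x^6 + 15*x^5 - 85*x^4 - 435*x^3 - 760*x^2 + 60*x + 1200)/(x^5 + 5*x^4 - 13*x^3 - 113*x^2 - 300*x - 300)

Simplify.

(5*x^2 + 15*x - 20)/(x + 5)

Factor: 5*x^6 + 15*x^5 - 85*x^4 - 435*x^3 - 760*x^2 + 60*x + 1200 = 5*(x - 1)*(x + 4)*(x + 2)*(x^2 + 3*x + 6)*(x - 5);  x^5 + 5*x^4 - 13*x^3 - 113*x^2 - 300*x - 300 = (x^2 + 3*x + 6)*(x + 2)*(x + 5)*(x - 5)
Cancel the common factors (x^2 + 3*x + 6), (x - 5), (x + 2).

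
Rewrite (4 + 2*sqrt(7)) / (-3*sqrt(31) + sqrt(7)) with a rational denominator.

Multiply numerator and denominator by sqrt(7) + 3*sqrt(31).
Denominator becomes -272; numerator becomes 4*sqrt(7) + 14 + 12*sqrt(31) + 6*sqrt(217).

(-3*sqrt(217) - 6*sqrt(31) - 7 - 2*sqrt(7))/136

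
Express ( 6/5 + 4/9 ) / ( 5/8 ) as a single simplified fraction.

592/225

Numerator: 6/5 + 4/9 = 74/45
Denominator: 5/8 = 5/8
Divide: (74/45) · (8/5) = 592/225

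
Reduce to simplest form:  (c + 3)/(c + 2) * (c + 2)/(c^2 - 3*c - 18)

1/(c - 6)

Factor: c^2 - 3*c - 18 = (c + 3)*(c - 6)
Cancel the common factors (c + 3), (c + 2).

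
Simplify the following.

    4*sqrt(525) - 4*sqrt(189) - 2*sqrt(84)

4*sqrt(525) = 20*sqrt(21); 4*sqrt(189) = 12*sqrt(21); 2*sqrt(84) = 4*sqrt(21)
Combine: (20 - 12 - 4)·sqrt(21) = 4*sqrt(21)

4*sqrt(21)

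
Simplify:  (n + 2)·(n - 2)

(n)^2 - (2)^2 = n² - 4.

n² - 4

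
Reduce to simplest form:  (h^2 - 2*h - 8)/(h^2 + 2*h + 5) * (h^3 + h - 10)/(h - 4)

h^2 - 4

Factor: h^2 - 2*h - 8 = (h + 2)*(h - 4);  h^3 + h - 10 = (h^2 + 2*h + 5)*(h - 2)
Cancel the common factors (h^2 + 2*h + 5), (h - 4).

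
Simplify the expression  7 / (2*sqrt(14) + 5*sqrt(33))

(-14*sqrt(14) + 35*sqrt(33))/769

Multiply numerator and denominator by -5*sqrt(33) + 2*sqrt(14).
Denominator becomes -769; numerator becomes -35*sqrt(33) + 14*sqrt(14).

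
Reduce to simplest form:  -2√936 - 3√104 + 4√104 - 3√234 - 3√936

-37*√26

2√936 = 12*√26; 3√104 = 6*√26; 4√104 = 8*√26; 3√234 = 9*√26; 3√936 = 18*√26
Combine: (-12 - 6 + 8 - 9 - 18)·√26 = -37*√26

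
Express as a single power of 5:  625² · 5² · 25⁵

625² = 5^8; 5² = 5^2; 25⁵ = 5^10
Combine exponents: 5^20

5^20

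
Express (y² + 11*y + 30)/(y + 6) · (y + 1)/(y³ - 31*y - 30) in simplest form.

Factor: y² + 11*y + 30 = (y + 5)·(y + 6);  y³ - 31*y - 30 = (y + 5)·(y + 1)·(y - 6)
Cancel the common factors (y + 1), (y + 5), (y + 6).

1/(y - 6)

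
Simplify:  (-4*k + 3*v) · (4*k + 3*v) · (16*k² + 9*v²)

-256*k⁴ + 81*v⁴

Telescope via difference of squares: ((3*v)+(4*k))((3*v)-(4*k)) = -16*k² + 9*v², then repeat with the next factor.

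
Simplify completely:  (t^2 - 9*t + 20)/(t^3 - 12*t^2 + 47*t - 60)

1/(t - 3)

Factor: t^2 - 9*t + 20 = (t - 4)*(t - 5);  t^3 - 12*t^2 + 47*t - 60 = (t - 5)*(t - 4)*(t - 3)
Cancel the common factors (t - 4), (t - 5).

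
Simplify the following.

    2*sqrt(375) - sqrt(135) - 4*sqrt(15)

3*sqrt(15)

2*sqrt(375) = 10*sqrt(15); sqrt(135) = 3*sqrt(15); 4*sqrt(15) = 4*sqrt(15)
Combine: (10 - 3 - 4)·sqrt(15) = 3*sqrt(15)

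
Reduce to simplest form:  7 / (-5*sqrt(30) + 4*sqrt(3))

Multiply numerator and denominator by 4*sqrt(3) + 5*sqrt(30).
Denominator becomes -702; numerator becomes 28*sqrt(3) + 35*sqrt(30).

(-35*sqrt(30) - 28*sqrt(3))/702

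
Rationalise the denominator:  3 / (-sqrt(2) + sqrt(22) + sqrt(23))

Group as (sqrt(22) + sqrt(23)) - sqrt(2); multiply by (sqrt(22) + sqrt(23)) + sqrt(2), then rationalise the remaining surd.

(-129*sqrt(2) + 3*sqrt(23) + 9*sqrt(22) + 12*sqrt(253))/175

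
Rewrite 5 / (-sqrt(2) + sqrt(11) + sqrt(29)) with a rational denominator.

(-50*sqrt(11) - 5*sqrt(638) + 95*sqrt(2) + 40*sqrt(29))/84

Group as (sqrt(11) + sqrt(29)) - sqrt(2); multiply by (sqrt(11) + sqrt(29)) + sqrt(2), then rationalise the remaining surd.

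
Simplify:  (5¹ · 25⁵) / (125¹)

5¹ = 5^1; 25⁵ = 5^10; 125¹ = 5^3
Combine exponents: 5^8

5^8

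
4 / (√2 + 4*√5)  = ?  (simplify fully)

(-2*√2 + 8*√5)/39

Multiply numerator and denominator by -√2 + 4*√5.
Denominator becomes 78; numerator becomes -4*√2 + 16*√5.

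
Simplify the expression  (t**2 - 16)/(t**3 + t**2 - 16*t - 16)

1/(t + 1)

Factor: t**2 - 16 = (t + 4)*(t - 4);  t**3 + t**2 - 16*t - 16 = (t - 4)*(t + 1)*(t + 4)
Cancel the common factors (t - 4), (t + 4).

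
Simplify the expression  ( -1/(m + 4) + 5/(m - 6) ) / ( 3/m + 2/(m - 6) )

(4*m**2 + 26*m)/(5*m**2 + 2*m - 72)

Numerator: -1/(m + 4) + 5/(m - 6) = (4*m + 26)/(m**2 - 2*m - 24)
Denominator: 3/m + 2/(m - 6) = (5*m - 18)/(m**2 - 6*m)
Divide: ((4*m + 26)/(m**2 - 2*m - 24)) · ((m**2 - 6*m)/(5*m - 18)) = (4*m**2 + 26*m)/(5*m**2 + 2*m - 72)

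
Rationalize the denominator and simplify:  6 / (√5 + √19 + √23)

(-12*√2185 + 6*√23 + 54*√19 + 222*√5)/379

Group as (√5 + √23) + √19; multiply by (√5 + √23) - √19, then rationalise the remaining surd.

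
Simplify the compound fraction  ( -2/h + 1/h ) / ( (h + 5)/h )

Numerator: -2/h + 1/h = -1/h
Denominator: (h + 5)/h = (h + 5)/h
Divide: (-1/h) · (h/(h + 5)) = -1/(h + 5)

-1/(h + 5)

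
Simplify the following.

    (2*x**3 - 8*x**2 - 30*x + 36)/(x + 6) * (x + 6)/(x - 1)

Factor: 2*x**3 - 8*x**2 - 30*x + 36 = 2*(x - 1)*(x + 3)*(x - 6)
Cancel the common factors (x - 1), (x + 6).

2*x**2 - 6*x - 36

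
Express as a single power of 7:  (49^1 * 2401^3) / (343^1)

49^1 = 7^2; 2401^3 = 7^12; 343^1 = 7^3
Combine exponents: 7^11

7^11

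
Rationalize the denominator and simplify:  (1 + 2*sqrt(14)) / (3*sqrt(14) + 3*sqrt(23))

(-28 - sqrt(14) + sqrt(23) + 2*sqrt(322))/27

Multiply numerator and denominator by -3*sqrt(23) + 3*sqrt(14).
Denominator becomes -81; numerator becomes -6*sqrt(322) - 3*sqrt(23) + 3*sqrt(14) + 84.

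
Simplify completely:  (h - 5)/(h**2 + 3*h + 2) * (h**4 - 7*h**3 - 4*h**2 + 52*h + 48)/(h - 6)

h**2 - 9*h + 20

Factor: h**2 + 3*h + 2 = (h + 2)*(h + 1);  h**4 - 7*h**3 - 4*h**2 + 52*h + 48 = (h - 4)*(h + 2)*(h - 6)*(h + 1)
Cancel the common factors (h - 6), (h + 2), (h + 1).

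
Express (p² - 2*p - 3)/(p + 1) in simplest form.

Factor: p² - 2*p - 3 = (p - 3)·(p + 1)
Cancel the common factor (p + 1).

p - 3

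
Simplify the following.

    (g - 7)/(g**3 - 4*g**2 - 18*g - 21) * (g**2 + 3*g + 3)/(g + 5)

Factor: g**3 - 4*g**2 - 18*g - 21 = (g**2 + 3*g + 3)*(g - 7)
Cancel the common factors (g**2 + 3*g + 3), (g - 7).

1/(g + 5)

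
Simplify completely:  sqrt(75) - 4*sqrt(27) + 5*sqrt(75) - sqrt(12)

16*sqrt(3)

sqrt(75) = 5*sqrt(3); 4*sqrt(27) = 12*sqrt(3); 5*sqrt(75) = 25*sqrt(3); sqrt(12) = 2*sqrt(3)
Combine: (5 - 12 + 25 - 2)·sqrt(3) = 16*sqrt(3)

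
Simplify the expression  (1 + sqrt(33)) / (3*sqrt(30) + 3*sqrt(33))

Multiply numerator and denominator by -3*sqrt(30) + 3*sqrt(33).
Denominator becomes 27; numerator becomes -9*sqrt(110) - 3*sqrt(30) + 3*sqrt(33) + 99.

(-3*sqrt(110) - sqrt(30) + sqrt(33) + 33)/9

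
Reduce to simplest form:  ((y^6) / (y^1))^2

y^10

Inside the bracket: y^5
Raise to the power 2: y^10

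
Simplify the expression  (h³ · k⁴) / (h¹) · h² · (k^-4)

h⁴

Quotient: h² · k⁴
Multiply by h² · (k^-4): add exponents.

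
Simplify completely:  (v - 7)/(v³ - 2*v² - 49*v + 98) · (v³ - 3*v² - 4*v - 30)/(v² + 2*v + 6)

(v - 5)/(v² + 5*v - 14)

Factor: v³ - 2*v² - 49*v + 98 = (v - 2)·(v + 7)·(v - 7);  v³ - 3*v² - 4*v - 30 = (v - 5)·(v² + 2*v + 6)
Cancel the common factors (v² + 2*v + 6), (v - 7).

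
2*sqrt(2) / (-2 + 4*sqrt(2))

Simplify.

(sqrt(2) + 4)/7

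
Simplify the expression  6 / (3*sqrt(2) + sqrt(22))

(-9*sqrt(2) + 3*sqrt(22))/2

Multiply numerator and denominator by -3*sqrt(2) + sqrt(22).
Denominator becomes 4; numerator becomes -18*sqrt(2) + 6*sqrt(22).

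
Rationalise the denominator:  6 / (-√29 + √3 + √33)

(-42*√29 - 6*√33 + 354*√3 + 36*√319)/347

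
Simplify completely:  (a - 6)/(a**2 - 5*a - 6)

Factor: a**2 - 5*a - 6 = (a + 1)*(a - 6)
Cancel the common factor (a - 6).

1/(a + 1)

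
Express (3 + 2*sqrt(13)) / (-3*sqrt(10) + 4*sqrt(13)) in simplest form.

Multiply numerator and denominator by 3*sqrt(10) + 4*sqrt(13).
Denominator becomes 118; numerator becomes 9*sqrt(10) + 12*sqrt(13) + 6*sqrt(130) + 104.

(9*sqrt(10) + 12*sqrt(13) + 6*sqrt(130) + 104)/118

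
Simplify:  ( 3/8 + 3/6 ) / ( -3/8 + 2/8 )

-7

Numerator: 3/8 + 3/6 = 7/8
Denominator: -3/8 + 2/8 = -1/8
Divide: (7/8) · (-8) = -7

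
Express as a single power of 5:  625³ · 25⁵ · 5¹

5^23

625³ = 5^12; 25⁵ = 5^10; 5¹ = 5^1
Combine exponents: 5^23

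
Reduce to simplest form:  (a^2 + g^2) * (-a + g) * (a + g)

Telescope via difference of squares: (g+a)(g-a) = -a^2 + g^2, then repeat with the next factor.

-a^4 + g^4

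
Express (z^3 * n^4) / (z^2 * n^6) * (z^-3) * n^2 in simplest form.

z^(-2)

Quotient: z^1 * (n^-2)
Multiply by (z^-3) * n^2: add exponents.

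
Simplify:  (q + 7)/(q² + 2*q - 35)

1/(q - 5)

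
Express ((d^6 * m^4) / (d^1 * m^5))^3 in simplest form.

d^15/m^3

Inside the bracket: d^5 * (m^-1)
Raise to the power 3: d^15 * (m^-3)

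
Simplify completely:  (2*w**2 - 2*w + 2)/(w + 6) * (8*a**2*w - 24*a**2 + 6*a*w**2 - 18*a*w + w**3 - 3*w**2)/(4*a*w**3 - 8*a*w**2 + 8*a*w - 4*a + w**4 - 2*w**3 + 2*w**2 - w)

(4*a*w - 12*a + 2*w**2 - 6*w)/(w**2 + 5*w - 6)

Factor: 2*w**2 - 2*w + 2 = 2*(w**2 - w + 1);  8*a**2*w - 24*a**2 + 6*a*w**2 - 18*a*w + w**3 - 3*w**2 = (4*a + w)*(w - 3)*(2*a + w);  4*a*w**3 - 8*a*w**2 + 8*a*w - 4*a + w**4 - 2*w**3 + 2*w**2 - w = (4*a + w)*(w**2 - w + 1)*(w - 1)
Cancel the common factors (w**2 - w + 1), (4*a + w).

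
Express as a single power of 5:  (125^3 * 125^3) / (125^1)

5^15

125^3 = 5^9; 125^3 = 5^9; 125^1 = 5^3
Combine exponents: 5^15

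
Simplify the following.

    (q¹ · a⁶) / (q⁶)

a⁶/q⁵

Quotient: (q^-5) · a⁶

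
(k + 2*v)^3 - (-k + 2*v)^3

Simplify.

2*k*(k^2 + 12*v^2)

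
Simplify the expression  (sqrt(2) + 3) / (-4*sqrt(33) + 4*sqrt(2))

(-3*sqrt(33) - sqrt(66) - 3*sqrt(2) - 2)/124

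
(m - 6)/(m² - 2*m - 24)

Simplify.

1/(m + 4)

Factor: m² - 2*m - 24 = (m - 6)·(m + 4)
Cancel the common factor (m - 6).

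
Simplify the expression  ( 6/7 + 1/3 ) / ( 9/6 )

Numerator: 6/7 + 1/3 = 25/21
Denominator: 9/6 = 3/2
Divide: (25/21) · (2/3) = 50/63

50/63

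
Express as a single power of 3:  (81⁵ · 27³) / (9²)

81⁵ = 3^20; 27³ = 3^9; 9² = 3^4
Combine exponents: 3^25

3^25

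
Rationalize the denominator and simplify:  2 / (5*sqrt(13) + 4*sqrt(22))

(-10*sqrt(13) + 8*sqrt(22))/27

Multiply numerator and denominator by -4*sqrt(22) + 5*sqrt(13).
Denominator becomes -27; numerator becomes -8*sqrt(22) + 10*sqrt(13).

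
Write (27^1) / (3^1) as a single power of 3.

3^2

27^1 = 3^3; 3^1 = 3^1
Combine exponents: 3^2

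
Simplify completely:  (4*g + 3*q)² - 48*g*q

After expansion: 16*g² - 24*g*q + 9*q² — a perfect-square trinomial.

(4*g - 3*q)²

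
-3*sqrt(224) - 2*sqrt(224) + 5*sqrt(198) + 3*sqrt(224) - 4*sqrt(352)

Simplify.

3*sqrt(224) = 12*sqrt(14); 2*sqrt(224) = 8*sqrt(14); 5*sqrt(198) = 15*sqrt(22); 3*sqrt(224) = 12*sqrt(14); 4*sqrt(352) = 16*sqrt(22)

-8*sqrt(14) - sqrt(22)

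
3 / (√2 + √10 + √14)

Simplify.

(-6*√70 - 3*√14 + 9*√10 + 33*√2)/38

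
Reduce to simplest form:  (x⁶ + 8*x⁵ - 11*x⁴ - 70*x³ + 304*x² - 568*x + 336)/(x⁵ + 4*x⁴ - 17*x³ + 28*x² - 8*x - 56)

(x² + 5*x - 6)/(x + 1)

Factor: x⁶ + 8*x⁵ - 11*x⁴ - 70*x³ + 304*x² - 568*x + 336 = (x + 6)·(x + 7)·(x² - 2*x + 4)·(x - 1)·(x - 2);  x⁵ + 4*x⁴ - 17*x³ + 28*x² - 8*x - 56 = (x + 1)·(x + 7)·(x² - 2*x + 4)·(x - 2)
Cancel the common factors (x² - 2*x + 4), (x + 7), (x - 2).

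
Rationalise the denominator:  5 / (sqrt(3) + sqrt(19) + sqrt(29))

Group as (sqrt(3) + sqrt(19)) + sqrt(29); multiply by (sqrt(3) + sqrt(19)) - sqrt(29), then rationalise the remaining surd.

(-10*sqrt(1653) - 35*sqrt(29) + 65*sqrt(19) + 225*sqrt(3))/179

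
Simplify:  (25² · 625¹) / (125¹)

25² = 5^4; 625¹ = 5^4; 125¹ = 5^3
Combine exponents: 5^5

5^5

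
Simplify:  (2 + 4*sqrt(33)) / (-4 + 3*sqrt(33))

Multiply numerator and denominator by -3*sqrt(33) - 4.
Denominator becomes -281; numerator becomes -404 - 22*sqrt(33).

(22*sqrt(33) + 404)/281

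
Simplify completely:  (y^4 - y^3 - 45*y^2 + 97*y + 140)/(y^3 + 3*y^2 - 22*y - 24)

Factor: y^4 - y^3 - 45*y^2 + 97*y + 140 = (y + 1)*(y - 5)*(y - 4)*(y + 7);  y^3 + 3*y^2 - 22*y - 24 = (y + 6)*(y + 1)*(y - 4)
Cancel the common factors (y - 4), (y + 1).

(y^2 + 2*y - 35)/(y + 6)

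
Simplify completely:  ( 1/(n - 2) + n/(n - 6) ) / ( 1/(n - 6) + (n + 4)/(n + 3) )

Numerator: 1/(n - 2) + n/(n - 6) = (n² - n - 6)/(n² - 8*n + 12)
Denominator: 1/(n - 6) + (n + 4)/(n + 3) = (n² - n - 21)/(n² - 3*n - 18)
Divide: ((n² - n - 6)/(n² - 8*n + 12)) · ((n² - 3*n - 18)/(n² - n - 21)) = (n³ + 2*n² - 9*n - 18)/(n³ - 3*n² - 19*n + 42)

(n³ + 2*n² - 9*n - 18)/(n³ - 3*n² - 19*n + 42)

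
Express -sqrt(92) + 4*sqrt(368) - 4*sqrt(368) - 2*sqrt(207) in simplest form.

sqrt(92) = 2*sqrt(23); 4*sqrt(368) = 16*sqrt(23); 4*sqrt(368) = 16*sqrt(23); 2*sqrt(207) = 6*sqrt(23)
Combine: (-2 + 16 - 16 - 6)·sqrt(23) = -8*sqrt(23)

-8*sqrt(23)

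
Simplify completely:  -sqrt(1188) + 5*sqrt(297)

9*sqrt(33)

sqrt(1188) = 6*sqrt(33); 5*sqrt(297) = 15*sqrt(33)
Combine: (-6 + 15)·sqrt(33) = 9*sqrt(33)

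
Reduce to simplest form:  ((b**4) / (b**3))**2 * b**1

Inside the bracket: b**1
Raise to the power 2: b**2
Multiply by b**1: add exponents.

b**3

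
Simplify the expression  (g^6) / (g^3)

Quotient: g^3

g^3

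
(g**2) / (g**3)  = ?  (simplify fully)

Quotient: (g**-1)

1/g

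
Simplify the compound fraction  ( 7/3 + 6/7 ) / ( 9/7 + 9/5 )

Numerator: 7/3 + 6/7 = 67/21
Denominator: 9/7 + 9/5 = 108/35
Divide: (67/21) · (35/108) = 335/324

335/324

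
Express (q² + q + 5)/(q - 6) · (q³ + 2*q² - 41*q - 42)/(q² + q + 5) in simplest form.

Factor: q³ + 2*q² - 41*q - 42 = (q + 1)·(q + 7)·(q - 6)
Cancel the common factors (q² + q + 5), (q - 6).

q² + 8*q + 7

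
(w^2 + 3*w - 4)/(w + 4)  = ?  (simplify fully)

Factor: w^2 + 3*w - 4 = (w - 1)*(w + 4)
Cancel the common factor (w + 4).

w - 1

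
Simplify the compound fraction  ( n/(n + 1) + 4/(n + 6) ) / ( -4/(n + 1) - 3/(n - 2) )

(-n³ - 8*n² + 16*n + 8)/(7*n² + 37*n - 30)

Numerator: n/(n + 1) + 4/(n + 6) = (n² + 10*n + 4)/(n² + 7*n + 6)
Denominator: -4/(n + 1) - 3/(n - 2) = (-7*n + 5)/(n² - n - 2)
Divide: ((n² + 10*n + 4)/(n² + 7*n + 6)) · ((n² - n - 2)/(-7*n + 5)) = (-n³ - 8*n² + 16*n + 8)/(7*n² + 37*n - 30)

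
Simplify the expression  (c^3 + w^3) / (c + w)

c^2 - c*w + w^2

c^3 + w^3 = (c + w)(c^2 - c*w + w^2).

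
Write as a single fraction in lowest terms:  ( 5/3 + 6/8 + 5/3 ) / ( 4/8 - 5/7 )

-343/18

Numerator: 5/3 + 6/8 + 5/3 = 49/12
Denominator: 4/8 - 5/7 = -3/14
Divide: (49/12) · (-14/3) = -343/18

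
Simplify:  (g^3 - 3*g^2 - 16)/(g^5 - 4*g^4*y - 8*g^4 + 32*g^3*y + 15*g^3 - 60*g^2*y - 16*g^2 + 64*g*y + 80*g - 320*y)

-1/(-g^2 + 4*g*y + 5*g - 20*y)

Factor: g^3 - 3*g^2 - 16 = (g - 4)*(g^2 + g + 4);  g^5 - 4*g^4*y - 8*g^4 + 32*g^3*y + 15*g^3 - 60*g^2*y - 16*g^2 + 64*g*y + 80*g - 320*y = (g - 4)*(g^2 + g + 4)*(g - 4*y)*(g - 5)
Cancel the common factors (g^2 + g + 4), (g - 4).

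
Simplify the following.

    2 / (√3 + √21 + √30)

(-√210 - √30 + 2*√21 + 8*√3)/18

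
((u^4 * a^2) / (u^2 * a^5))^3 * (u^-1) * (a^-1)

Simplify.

u^5/a^10

Inside the bracket: u^2 * (a^-3)
Raise to the power 3: u^6 * (a^-9)
Multiply by (u^-1) * (a^-1): add exponents.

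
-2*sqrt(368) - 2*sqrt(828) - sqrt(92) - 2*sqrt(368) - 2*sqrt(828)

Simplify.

-42*sqrt(23)

2*sqrt(368) = 8*sqrt(23); 2*sqrt(828) = 12*sqrt(23); sqrt(92) = 2*sqrt(23); 2*sqrt(368) = 8*sqrt(23); 2*sqrt(828) = 12*sqrt(23)
Combine: (-8 - 12 - 2 - 8 - 12)·sqrt(23) = -42*sqrt(23)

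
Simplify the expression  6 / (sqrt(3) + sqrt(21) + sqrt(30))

Group as (sqrt(3) + sqrt(21)) + sqrt(30); multiply by (sqrt(3) + sqrt(21)) - sqrt(30), then rationalise the remaining surd.

(-sqrt(210) - sqrt(30) + 2*sqrt(21) + 8*sqrt(3))/6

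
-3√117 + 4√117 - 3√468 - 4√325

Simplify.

-35*√13

3√117 = 9*√13; 4√117 = 12*√13; 3√468 = 18*√13; 4√325 = 20*√13
Combine: (-9 + 12 - 18 - 20)·√13 = -35*√13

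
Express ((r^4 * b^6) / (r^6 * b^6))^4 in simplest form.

r^(-8)

Inside the bracket: (r^-2)
Raise to the power 4: (r^-8)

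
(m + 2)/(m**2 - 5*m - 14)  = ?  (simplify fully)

Factor: m**2 - 5*m - 14 = (m + 2)*(m - 7)
Cancel the common factor (m + 2).

1/(m - 7)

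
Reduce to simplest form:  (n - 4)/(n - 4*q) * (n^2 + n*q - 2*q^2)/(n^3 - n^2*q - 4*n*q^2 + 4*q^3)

(n - 4)/(n^2 - 6*n*q + 8*q^2)

Factor: n^2 + n*q - 2*q^2 = (n + 2*q)*(n - q);  n^3 - n^2*q - 4*n*q^2 + 4*q^3 = (n - q)*(n - 2*q)*(n + 2*q)
Cancel the common factors (n - q), (n + 2*q).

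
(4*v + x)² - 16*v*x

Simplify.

(4*v - x)²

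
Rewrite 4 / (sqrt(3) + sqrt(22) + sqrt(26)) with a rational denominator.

Group as (sqrt(3) + sqrt(26)) + sqrt(22); multiply by (sqrt(3) + sqrt(26)) - sqrt(22), then rationalise the remaining surd.

(-16*sqrt(429) - 4*sqrt(26) + 28*sqrt(22) + 180*sqrt(3))/263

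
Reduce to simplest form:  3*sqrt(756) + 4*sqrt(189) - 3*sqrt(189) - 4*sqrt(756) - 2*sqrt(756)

-15*sqrt(21)

3*sqrt(756) = 18*sqrt(21); 4*sqrt(189) = 12*sqrt(21); 3*sqrt(189) = 9*sqrt(21); 4*sqrt(756) = 24*sqrt(21); 2*sqrt(756) = 12*sqrt(21)
Combine: (18 + 12 - 9 - 24 - 12)·sqrt(21) = -15*sqrt(21)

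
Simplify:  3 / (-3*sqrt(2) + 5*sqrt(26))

(9*sqrt(2) + 15*sqrt(26))/632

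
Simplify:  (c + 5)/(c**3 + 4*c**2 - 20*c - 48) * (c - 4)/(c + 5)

1/(c**2 + 8*c + 12)

Factor: c**3 + 4*c**2 - 20*c - 48 = (c - 4)*(c + 2)*(c + 6)
Cancel the common factors (c + 5), (c - 4).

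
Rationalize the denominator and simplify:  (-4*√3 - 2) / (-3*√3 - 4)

(-10*√3 + 28)/11

Multiply numerator and denominator by -4 + 3*√3.
Denominator becomes -11; numerator becomes -28 + 10*√3.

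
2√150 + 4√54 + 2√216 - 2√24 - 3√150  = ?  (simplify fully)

15*√6

2√150 = 10*√6; 4√54 = 12*√6; 2√216 = 12*√6; 2√24 = 4*√6; 3√150 = 15*√6
Combine: (10 + 12 + 12 - 4 - 15)·√6 = 15*√6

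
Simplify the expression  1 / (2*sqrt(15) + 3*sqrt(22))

Multiply numerator and denominator by -2*sqrt(15) + 3*sqrt(22).
Denominator becomes 138; numerator becomes -2*sqrt(15) + 3*sqrt(22).

(-2*sqrt(15) + 3*sqrt(22))/138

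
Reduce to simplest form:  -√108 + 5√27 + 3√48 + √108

27*√3

√108 = 6*√3; 5√27 = 15*√3; 3√48 = 12*√3; √108 = 6*√3
Combine: (-6 + 15 + 12 + 6)·√3 = 27*√3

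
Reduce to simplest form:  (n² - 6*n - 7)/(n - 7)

n + 1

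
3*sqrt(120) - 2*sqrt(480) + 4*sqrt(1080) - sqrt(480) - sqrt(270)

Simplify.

3*sqrt(120) = 6*sqrt(30); 2*sqrt(480) = 8*sqrt(30); 4*sqrt(1080) = 24*sqrt(30); sqrt(480) = 4*sqrt(30); sqrt(270) = 3*sqrt(30)
Combine: (6 - 8 + 24 - 4 - 3)·sqrt(30) = 15*sqrt(30)

15*sqrt(30)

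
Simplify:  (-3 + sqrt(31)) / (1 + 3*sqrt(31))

(-5*sqrt(31) + 48)/139

Multiply numerator and denominator by -3*sqrt(31) + 1.
Denominator becomes -278; numerator becomes -96 + 10*sqrt(31).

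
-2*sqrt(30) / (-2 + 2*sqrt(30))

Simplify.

Multiply numerator and denominator by -2*sqrt(30) - 2.
Denominator becomes -116; numerator becomes 4*sqrt(30) + 120.

(-30 - sqrt(30))/29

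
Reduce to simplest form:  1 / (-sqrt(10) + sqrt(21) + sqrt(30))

(-41*sqrt(10) + sqrt(30) + 19*sqrt(21) + 60*sqrt(7))/839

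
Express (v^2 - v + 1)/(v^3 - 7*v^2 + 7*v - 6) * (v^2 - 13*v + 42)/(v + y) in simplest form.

Factor: v^3 - 7*v^2 + 7*v - 6 = (v - 6)*(v^2 - v + 1);  v^2 - 13*v + 42 = (v - 7)*(v - 6)
Cancel the common factors (v^2 - v + 1), (v - 6).

(v - 7)/(v + y)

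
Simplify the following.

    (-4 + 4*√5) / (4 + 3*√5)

(-28*√5 + 76)/29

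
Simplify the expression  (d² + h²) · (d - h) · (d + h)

Telescope via difference of squares: (d+h)(d-h) = d² - h², then repeat with the next factor.

d⁴ - h⁴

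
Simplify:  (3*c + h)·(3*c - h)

9*c² - h²

Product of conjugates: (P+Q)(P-Q) = P^2 - Q^2.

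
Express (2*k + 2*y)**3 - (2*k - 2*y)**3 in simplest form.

16*y*(3*k**2 + y**2)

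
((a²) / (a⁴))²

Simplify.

Inside the bracket: (a^-2)
Raise to the power 2: (a^-4)

a^(-4)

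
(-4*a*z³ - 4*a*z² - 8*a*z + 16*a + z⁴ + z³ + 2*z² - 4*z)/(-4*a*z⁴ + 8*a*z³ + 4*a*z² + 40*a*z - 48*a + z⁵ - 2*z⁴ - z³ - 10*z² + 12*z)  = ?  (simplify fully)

Factor: -4*a*z³ - 4*a*z² - 8*a*z + 16*a + z⁴ + z³ + 2*z² - 4*z = (z² + 2*z + 4)·(-4*a + z)·(z - 1);  -4*a*z⁴ + 8*a*z³ + 4*a*z² + 40*a*z - 48*a + z⁵ - 2*z⁴ - z³ - 10*z² + 12*z = (z - 3)·(z - 1)·(z² + 2*z + 4)·(-4*a + z)
Cancel the common factors (z² + 2*z + 4), (-4*a + z), (z - 1).

1/(z - 3)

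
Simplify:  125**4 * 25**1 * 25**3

125**4 = 5**12; 25**1 = 5**2; 25**3 = 5**6
Combine exponents: 5**20

5**20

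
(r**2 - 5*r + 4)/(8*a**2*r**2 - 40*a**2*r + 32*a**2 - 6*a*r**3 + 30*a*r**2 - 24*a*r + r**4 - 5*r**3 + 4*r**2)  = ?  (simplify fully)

1/(8*a**2 - 6*a*r + r**2)

Factor: r**2 - 5*r + 4 = (r - 1)*(r - 4);  8*a**2*r**2 - 40*a**2*r + 32*a**2 - 6*a*r**3 + 30*a*r**2 - 24*a*r + r**4 - 5*r**3 + 4*r**2 = (r - 1)*(r - 4)*(-4*a + r)*(-2*a + r)
Cancel the common factors (r - 4), (r - 1).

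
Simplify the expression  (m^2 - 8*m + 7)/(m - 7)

Factor: m^2 - 8*m + 7 = (m - 1)*(m - 7)
Cancel the common factor (m - 7).

m - 1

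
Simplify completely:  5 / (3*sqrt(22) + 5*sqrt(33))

(-15*sqrt(22) + 25*sqrt(33))/627

Multiply numerator and denominator by -5*sqrt(33) + 3*sqrt(22).
Denominator becomes -627; numerator becomes -25*sqrt(33) + 15*sqrt(22).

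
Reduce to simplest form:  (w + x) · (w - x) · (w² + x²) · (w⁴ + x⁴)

w⁸ - x⁸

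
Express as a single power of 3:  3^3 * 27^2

3^3 = 3^3; 27^2 = 3^6
Combine exponents: 3^9

3^9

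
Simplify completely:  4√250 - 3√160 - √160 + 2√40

4√250 = 20*√10; 3√160 = 12*√10; √160 = 4*√10; 2√40 = 4*√10
Combine: (20 - 12 - 4 + 4)·√10 = 8*√10

8*√10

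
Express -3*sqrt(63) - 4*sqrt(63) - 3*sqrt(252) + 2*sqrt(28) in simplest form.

-35*sqrt(7)

3*sqrt(63) = 9*sqrt(7); 4*sqrt(63) = 12*sqrt(7); 3*sqrt(252) = 18*sqrt(7); 2*sqrt(28) = 4*sqrt(7)
Combine: (-9 - 12 - 18 + 4)·sqrt(7) = -35*sqrt(7)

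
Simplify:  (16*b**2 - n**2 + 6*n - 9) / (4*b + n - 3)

4*b - n + 3

Difference of squares: factor out (4*b + n - 3).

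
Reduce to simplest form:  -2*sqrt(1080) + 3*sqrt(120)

-6*sqrt(30)

2*sqrt(1080) = 12*sqrt(30); 3*sqrt(120) = 6*sqrt(30)
Combine: (-12 + 6)·sqrt(30) = -6*sqrt(30)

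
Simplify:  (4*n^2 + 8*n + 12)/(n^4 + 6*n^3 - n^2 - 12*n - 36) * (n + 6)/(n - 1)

4/(n^2 - 3*n + 2)

Factor: 4*n^2 + 8*n + 12 = 4*(n^2 + 2*n + 3);  n^4 + 6*n^3 - n^2 - 12*n - 36 = (n^2 + 2*n + 3)*(n - 2)*(n + 6)
Cancel the common factors (n^2 + 2*n + 3), (n + 6).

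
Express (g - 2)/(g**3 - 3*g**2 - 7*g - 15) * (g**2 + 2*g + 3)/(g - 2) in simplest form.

Factor: g**3 - 3*g**2 - 7*g - 15 = (g - 5)*(g**2 + 2*g + 3)
Cancel the common factors (g**2 + 2*g + 3), (g - 2).

1/(g - 5)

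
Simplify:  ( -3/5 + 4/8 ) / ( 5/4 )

Numerator: -3/5 + 4/8 = -1/10
Denominator: 5/4 = 5/4
Divide: (-1/10) · (4/5) = -2/25

-2/25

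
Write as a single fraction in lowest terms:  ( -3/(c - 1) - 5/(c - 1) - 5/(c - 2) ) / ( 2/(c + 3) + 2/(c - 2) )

(-13*c**2 - 18*c + 63)/(4*c**2 - 2*c - 2)

Numerator: -3/(c - 1) - 5/(c - 1) - 5/(c - 2) = (-13*c + 21)/(c**2 - 3*c + 2)
Denominator: 2/(c + 3) + 2/(c - 2) = (4*c + 2)/(c**2 + c - 6)
Divide: ((-13*c + 21)/(c**2 - 3*c + 2)) · ((c**2 + c - 6)/(4*c + 2)) = (-13*c**2 - 18*c + 63)/(4*c**2 - 2*c - 2)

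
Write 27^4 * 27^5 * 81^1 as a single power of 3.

3^31

27^4 = 3^12; 27^5 = 3^15; 81^1 = 3^4
Combine exponents: 3^31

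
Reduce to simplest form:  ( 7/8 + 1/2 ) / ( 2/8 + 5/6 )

33/26

Numerator: 7/8 + 1/2 = 11/8
Denominator: 2/8 + 5/6 = 13/12
Divide: (11/8) · (12/13) = 33/26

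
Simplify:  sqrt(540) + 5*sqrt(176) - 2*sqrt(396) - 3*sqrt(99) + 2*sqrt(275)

6*sqrt(15) + 9*sqrt(11)

sqrt(540) = 6*sqrt(15); 5*sqrt(176) = 20*sqrt(11); 2*sqrt(396) = 12*sqrt(11); 3*sqrt(99) = 9*sqrt(11); 2*sqrt(275) = 10*sqrt(11)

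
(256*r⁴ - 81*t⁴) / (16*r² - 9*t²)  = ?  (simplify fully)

16*r² + 9*t²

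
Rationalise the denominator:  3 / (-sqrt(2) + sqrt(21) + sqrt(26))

Group as (sqrt(21) + sqrt(26)) - sqrt(2); multiply by (sqrt(21) + sqrt(26)) + sqrt(2), then rationalise the remaining surd.

(-45*sqrt(2) - 3*sqrt(26) + 7*sqrt(21) + 4*sqrt(273))/53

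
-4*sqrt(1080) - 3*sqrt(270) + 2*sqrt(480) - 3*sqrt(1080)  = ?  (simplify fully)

4*sqrt(1080) = 24*sqrt(30); 3*sqrt(270) = 9*sqrt(30); 2*sqrt(480) = 8*sqrt(30); 3*sqrt(1080) = 18*sqrt(30)
Combine: (-24 - 9 + 8 - 18)·sqrt(30) = -43*sqrt(30)

-43*sqrt(30)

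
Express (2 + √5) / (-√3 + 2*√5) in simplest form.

(2*√3 + √15 + 4*√5 + 10)/17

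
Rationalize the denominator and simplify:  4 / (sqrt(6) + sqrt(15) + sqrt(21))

(-sqrt(210) + 2*sqrt(15) + 5*sqrt(6))/15

Group as (sqrt(15) + sqrt(21)) + sqrt(6); multiply by (sqrt(15) + sqrt(21)) - sqrt(6), then rationalise the remaining surd.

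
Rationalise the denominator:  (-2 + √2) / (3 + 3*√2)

Multiply numerator and denominator by -3*√2 + 3.
Denominator becomes -9; numerator becomes -12 + 9*√2.

(-3*√2 + 4)/3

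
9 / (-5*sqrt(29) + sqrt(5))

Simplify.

Multiply numerator and denominator by sqrt(5) + 5*sqrt(29).
Denominator becomes -720; numerator becomes 9*sqrt(5) + 45*sqrt(29).

(-5*sqrt(29) - sqrt(5))/80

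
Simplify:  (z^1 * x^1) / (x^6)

z/x^5

Quotient: z^1 * (x^-5)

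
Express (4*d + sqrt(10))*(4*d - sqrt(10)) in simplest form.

16*d**2 - 10

Product of conjugates: (P+Q)(P-Q) = P**2 - Q**2.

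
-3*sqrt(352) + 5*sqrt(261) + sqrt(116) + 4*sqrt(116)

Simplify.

3*sqrt(352) = 12*sqrt(22); 5*sqrt(261) = 15*sqrt(29); sqrt(116) = 2*sqrt(29); 4*sqrt(116) = 8*sqrt(29)

-12*sqrt(22) + 25*sqrt(29)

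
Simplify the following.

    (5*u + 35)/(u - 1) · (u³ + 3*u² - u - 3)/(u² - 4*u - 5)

(5*u² + 50*u + 105)/(u - 5)

Factor: 5*u + 35 = 5·(u + 7);  u³ + 3*u² - u - 3 = (u - 1)·(u + 1)·(u + 3);  u² - 4*u - 5 = (u - 5)·(u + 1)
Cancel the common factors (u - 1), (u + 1).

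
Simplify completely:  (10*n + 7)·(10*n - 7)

(10*n)^2 - (7)^2 = 100*n² - 49.

100*n² - 49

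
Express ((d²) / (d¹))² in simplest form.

Inside the bracket: d¹
Raise to the power 2: d²

d²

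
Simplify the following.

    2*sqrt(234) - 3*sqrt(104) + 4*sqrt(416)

16*sqrt(26)

2*sqrt(234) = 6*sqrt(26); 3*sqrt(104) = 6*sqrt(26); 4*sqrt(416) = 16*sqrt(26)
Combine: (6 - 6 + 16)·sqrt(26) = 16*sqrt(26)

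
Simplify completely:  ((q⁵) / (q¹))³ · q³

Inside the bracket: q⁴
Raise to the power 3: q^12
Multiply by q³: add exponents.

q^15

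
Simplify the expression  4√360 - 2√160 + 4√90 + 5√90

43*√10

4√360 = 24*√10; 2√160 = 8*√10; 4√90 = 12*√10; 5√90 = 15*√10
Combine: (24 - 8 + 12 + 15)·√10 = 43*√10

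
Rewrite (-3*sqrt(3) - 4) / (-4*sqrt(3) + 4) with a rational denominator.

(7*sqrt(3) + 13)/8

Multiply numerator and denominator by 4 + 4*sqrt(3).
Denominator becomes -32; numerator becomes -52 - 28*sqrt(3).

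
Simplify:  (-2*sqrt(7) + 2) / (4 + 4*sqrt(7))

(-4 + sqrt(7))/6

Multiply numerator and denominator by -4*sqrt(7) + 4.
Denominator becomes -96; numerator becomes -16*sqrt(7) + 64.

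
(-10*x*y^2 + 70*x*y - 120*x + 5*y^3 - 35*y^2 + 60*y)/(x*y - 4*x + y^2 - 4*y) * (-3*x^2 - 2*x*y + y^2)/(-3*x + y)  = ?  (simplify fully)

Factor: -10*x*y^2 + 70*x*y - 120*x + 5*y^3 - 35*y^2 + 60*y = 5*(y - 3)*(-2*x + y)*(y - 4);  x*y - 4*x + y^2 - 4*y = (y - 4)*(x + y);  -3*x^2 - 2*x*y + y^2 = (x + y)*(-3*x + y)
Cancel the common factors (-3*x + y), (y - 4), (x + y).

-10*x*y + 30*x + 5*y^2 - 15*y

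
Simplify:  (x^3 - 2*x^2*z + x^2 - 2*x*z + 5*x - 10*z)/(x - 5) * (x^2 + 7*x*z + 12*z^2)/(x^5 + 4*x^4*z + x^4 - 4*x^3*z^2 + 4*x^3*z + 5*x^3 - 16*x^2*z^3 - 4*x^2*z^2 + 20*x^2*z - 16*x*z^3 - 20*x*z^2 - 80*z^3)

(x + 3*z)/(x^2 + 2*x*z - 5*x - 10*z)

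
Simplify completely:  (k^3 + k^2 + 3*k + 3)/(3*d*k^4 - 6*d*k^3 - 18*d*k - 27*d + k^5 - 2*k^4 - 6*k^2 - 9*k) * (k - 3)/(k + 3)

Factor: k^3 + k^2 + 3*k + 3 = (k^2 + 3)*(k + 1);  3*d*k^4 - 6*d*k^3 - 18*d*k - 27*d + k^5 - 2*k^4 - 6*k^2 - 9*k = (k^2 + 3)*(k - 3)*(k + 1)*(3*d + k)
Cancel the common factors (k^2 + 3), (k + 1), (k - 3).

1/(3*d*k + 9*d + k^2 + 3*k)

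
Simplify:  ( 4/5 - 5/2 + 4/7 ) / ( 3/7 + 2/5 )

-79/58

Numerator: 4/5 - 5/2 + 4/7 = -79/70
Denominator: 3/7 + 2/5 = 29/35
Divide: (-79/70) · (35/29) = -79/58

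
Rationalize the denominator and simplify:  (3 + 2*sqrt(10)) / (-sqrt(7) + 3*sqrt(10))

Multiply numerator and denominator by sqrt(7) + 3*sqrt(10).
Denominator becomes 83; numerator becomes 3*sqrt(7) + 2*sqrt(70) + 9*sqrt(10) + 60.

(3*sqrt(7) + 2*sqrt(70) + 9*sqrt(10) + 60)/83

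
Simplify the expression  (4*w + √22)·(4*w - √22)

16*w² - 22

Difference of squares with P = 4*w, Q = √22.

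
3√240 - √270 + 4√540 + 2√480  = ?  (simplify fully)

3√240 = 12*√15; √270 = 3*√30; 4√540 = 24*√15; 2√480 = 8*√30

5*√30 + 36*√15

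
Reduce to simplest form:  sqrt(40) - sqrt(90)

-sqrt(10)

sqrt(40) = 2*sqrt(10); sqrt(90) = 3*sqrt(10)
Combine: (2 - 3)·sqrt(10) = -sqrt(10)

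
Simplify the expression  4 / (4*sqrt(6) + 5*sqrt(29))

(-16*sqrt(6) + 20*sqrt(29))/629

Multiply numerator and denominator by -4*sqrt(6) + 5*sqrt(29).
Denominator becomes 629; numerator becomes -16*sqrt(6) + 20*sqrt(29).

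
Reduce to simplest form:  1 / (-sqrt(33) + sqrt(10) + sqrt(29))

(-3*sqrt(33) + 7*sqrt(29) + 26*sqrt(10) + sqrt(9570))/562

Group as (sqrt(10) + sqrt(29)) - sqrt(33); multiply by (sqrt(10) + sqrt(29)) + sqrt(33), then rationalise the remaining surd.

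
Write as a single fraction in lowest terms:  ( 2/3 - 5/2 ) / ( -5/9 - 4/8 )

Numerator: 2/3 - 5/2 = -11/6
Denominator: -5/9 - 4/8 = -19/18
Divide: (-11/6) · (-18/19) = 33/19

33/19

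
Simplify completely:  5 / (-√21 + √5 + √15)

Group as (√5 + √15) - √21; multiply by (√5 + √15) + √21, then rationalise the remaining surd.

(5*√21 + 55*√15 + 155*√5 + 150*√7)/299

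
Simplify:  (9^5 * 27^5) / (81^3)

3^13

9^5 = 3^10; 27^5 = 3^15; 81^3 = 3^12
Combine exponents: 3^13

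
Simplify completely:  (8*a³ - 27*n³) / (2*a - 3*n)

4*a² + 6*a*n + 9*n²

Apply the difference-of-cubes factorisation and cancel (2*a - 3*n).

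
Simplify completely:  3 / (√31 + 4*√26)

(-3*√31 + 12*√26)/385

Multiply numerator and denominator by -4*√26 + √31.
Denominator becomes -385; numerator becomes -12*√26 + 3*√31.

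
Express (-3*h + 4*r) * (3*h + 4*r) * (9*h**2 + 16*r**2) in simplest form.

Pair the conjugate factors: ((4*r)+(3*h))((4*r)-(3*h)) = -9*h**2 + 16*r**2, then repeat with the next factor.

-81*h**4 + 256*r**4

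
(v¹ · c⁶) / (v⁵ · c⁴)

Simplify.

c²/v⁴

Quotient: (v^-4) · c²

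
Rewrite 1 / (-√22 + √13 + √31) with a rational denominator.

Group as (√13 + √31) - √22; multiply by (√13 + √31) + √22, then rationalise the remaining surd.

(-11*√22 + 2*√31 + 20*√13 + √8866)/564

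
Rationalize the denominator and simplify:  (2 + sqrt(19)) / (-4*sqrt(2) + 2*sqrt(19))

(4*sqrt(2) + 2*sqrt(19) + 2*sqrt(38) + 19)/22

Multiply numerator and denominator by 4*sqrt(2) + 2*sqrt(19).
Denominator becomes 44; numerator becomes 8*sqrt(2) + 4*sqrt(19) + 4*sqrt(38) + 38.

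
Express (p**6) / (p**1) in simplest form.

p**5

Quotient: p**5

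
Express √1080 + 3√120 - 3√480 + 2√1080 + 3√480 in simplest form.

√1080 = 6*√30; 3√120 = 6*√30; 3√480 = 12*√30; 2√1080 = 12*√30; 3√480 = 12*√30
Combine: (6 + 6 - 12 + 12 + 12)·√30 = 24*√30

24*√30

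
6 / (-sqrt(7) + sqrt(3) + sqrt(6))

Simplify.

Group as (sqrt(3) + sqrt(6)) - sqrt(7); multiply by (sqrt(3) + sqrt(6)) + sqrt(7), then rationalise the remaining surd.

(-3*sqrt(7) + 6*sqrt(6) + 15*sqrt(3) + 9*sqrt(14))/17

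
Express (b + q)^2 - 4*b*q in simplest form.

(b - q)^2

Expanding gives b^2 - 2*b*q + q^2, a perfect square.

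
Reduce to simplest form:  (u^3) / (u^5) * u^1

1/u

Quotient: (u^-2)
Multiply by u^1: add exponents.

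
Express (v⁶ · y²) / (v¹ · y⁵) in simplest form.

v⁵/y³

Quotient: v⁵ · (y^-3)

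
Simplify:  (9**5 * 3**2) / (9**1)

3**10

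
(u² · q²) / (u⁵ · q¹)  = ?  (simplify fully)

q/u³

Quotient: (u^-3) · q¹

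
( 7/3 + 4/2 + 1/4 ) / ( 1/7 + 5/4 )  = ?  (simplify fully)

Numerator: 7/3 + 4/2 + 1/4 = 55/12
Denominator: 1/7 + 5/4 = 39/28
Divide: (55/12) · (28/39) = 385/117

385/117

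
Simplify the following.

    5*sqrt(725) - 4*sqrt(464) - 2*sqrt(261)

5*sqrt(725) = 25*sqrt(29); 4*sqrt(464) = 16*sqrt(29); 2*sqrt(261) = 6*sqrt(29)
Combine: (25 - 16 - 6)·sqrt(29) = 3*sqrt(29)

3*sqrt(29)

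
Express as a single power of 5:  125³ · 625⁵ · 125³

5^38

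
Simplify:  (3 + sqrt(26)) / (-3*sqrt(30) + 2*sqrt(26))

Multiply numerator and denominator by 2*sqrt(26) + 3*sqrt(30).
Denominator becomes -166; numerator becomes 6*sqrt(26) + 9*sqrt(30) + 52 + 6*sqrt(195).

(-6*sqrt(195) - 52 - 9*sqrt(30) - 6*sqrt(26))/166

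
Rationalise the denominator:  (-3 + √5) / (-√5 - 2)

-11 + 5*√5

Multiply numerator and denominator by -2 + √5.
Denominator becomes -1; numerator becomes -5*√5 + 11.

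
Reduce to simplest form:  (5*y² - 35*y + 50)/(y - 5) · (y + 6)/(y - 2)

5*y + 30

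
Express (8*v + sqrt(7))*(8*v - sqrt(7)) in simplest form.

Difference of squares with P = 8*v, Q = sqrt(7).

64*v^2 - 7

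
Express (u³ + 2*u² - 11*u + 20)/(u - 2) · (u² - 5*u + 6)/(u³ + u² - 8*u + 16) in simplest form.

Factor: u³ + 2*u² - 11*u + 20 = (u + 5)·(u² - 3*u + 4);  u² - 5*u + 6 = (u - 2)·(u - 3);  u³ + u² - 8*u + 16 = (u² - 3*u + 4)·(u + 4)
Cancel the common factors (u² - 3*u + 4), (u - 2).

(u² + 2*u - 15)/(u + 4)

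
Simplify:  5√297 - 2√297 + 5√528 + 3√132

5√297 = 15*√33; 2√297 = 6*√33; 5√528 = 20*√33; 3√132 = 6*√33
Combine: (15 - 6 + 20 + 6)·√33 = 35*√33

35*√33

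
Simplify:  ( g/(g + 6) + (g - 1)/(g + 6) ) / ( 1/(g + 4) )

Numerator: g/(g + 6) + (g - 1)/(g + 6) = (2*g - 1)/(g + 6)
Denominator: 1/(g + 4) = 1/(g + 4)
Divide: ((2*g - 1)/(g + 6)) · (g + 4) = (2*g^2 + 7*g - 4)/(g + 6)

(2*g^2 + 7*g - 4)/(g + 6)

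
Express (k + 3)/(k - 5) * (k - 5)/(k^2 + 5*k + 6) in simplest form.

Factor: k^2 + 5*k + 6 = (k + 3)*(k + 2)
Cancel the common factors (k + 3), (k - 5).

1/(k + 2)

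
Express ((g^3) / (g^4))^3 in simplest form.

g^(-3)

Inside the bracket: (g^-1)
Raise to the power 3: (g^-3)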